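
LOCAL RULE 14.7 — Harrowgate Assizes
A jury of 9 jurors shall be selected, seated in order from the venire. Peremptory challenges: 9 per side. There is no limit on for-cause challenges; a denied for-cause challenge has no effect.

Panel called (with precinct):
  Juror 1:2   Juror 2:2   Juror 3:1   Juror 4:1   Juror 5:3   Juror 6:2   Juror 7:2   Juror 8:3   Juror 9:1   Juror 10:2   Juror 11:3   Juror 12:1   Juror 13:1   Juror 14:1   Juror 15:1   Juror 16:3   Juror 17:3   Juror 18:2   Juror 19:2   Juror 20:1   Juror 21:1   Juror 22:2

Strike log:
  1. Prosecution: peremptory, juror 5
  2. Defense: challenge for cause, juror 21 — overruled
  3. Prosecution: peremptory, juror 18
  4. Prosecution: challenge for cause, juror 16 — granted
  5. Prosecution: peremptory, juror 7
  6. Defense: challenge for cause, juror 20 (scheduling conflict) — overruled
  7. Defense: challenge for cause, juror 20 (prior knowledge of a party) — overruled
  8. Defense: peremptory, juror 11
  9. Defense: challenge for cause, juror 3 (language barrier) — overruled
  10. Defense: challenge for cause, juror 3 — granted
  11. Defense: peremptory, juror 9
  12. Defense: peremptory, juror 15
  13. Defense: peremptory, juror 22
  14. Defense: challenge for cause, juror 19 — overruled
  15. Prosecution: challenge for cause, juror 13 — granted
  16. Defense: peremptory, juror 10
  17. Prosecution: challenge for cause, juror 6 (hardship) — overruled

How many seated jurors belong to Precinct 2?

Removed: #3, #5, #7, #9, #10, #11, #13, #15, #16, #18, #22.
Seated jurors 1–9: #1, #2, #4, #6, #8, #12, #14, #17, #19.
Of those, in Precinct 2: #1, #2, #6, #19 → 4.

4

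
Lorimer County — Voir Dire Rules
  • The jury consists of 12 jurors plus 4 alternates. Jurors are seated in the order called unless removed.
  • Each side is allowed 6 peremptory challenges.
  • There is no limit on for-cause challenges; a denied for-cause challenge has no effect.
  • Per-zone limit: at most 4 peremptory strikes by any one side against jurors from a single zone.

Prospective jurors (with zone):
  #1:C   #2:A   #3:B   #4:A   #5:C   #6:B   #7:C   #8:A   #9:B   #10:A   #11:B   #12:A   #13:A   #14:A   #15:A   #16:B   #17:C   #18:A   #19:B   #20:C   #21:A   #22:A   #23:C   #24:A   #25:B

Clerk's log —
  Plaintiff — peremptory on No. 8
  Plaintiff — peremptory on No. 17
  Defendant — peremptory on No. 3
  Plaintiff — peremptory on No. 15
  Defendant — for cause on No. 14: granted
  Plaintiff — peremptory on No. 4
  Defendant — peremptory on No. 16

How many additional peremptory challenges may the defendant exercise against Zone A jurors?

4

Defendant peremptories so far: #3, #16 — 2 of 6 used, 4 left overall.
Against Zone A: none yet — per-zone cap 4 leaves 4.
Binding limit: min(4, 4) = 4.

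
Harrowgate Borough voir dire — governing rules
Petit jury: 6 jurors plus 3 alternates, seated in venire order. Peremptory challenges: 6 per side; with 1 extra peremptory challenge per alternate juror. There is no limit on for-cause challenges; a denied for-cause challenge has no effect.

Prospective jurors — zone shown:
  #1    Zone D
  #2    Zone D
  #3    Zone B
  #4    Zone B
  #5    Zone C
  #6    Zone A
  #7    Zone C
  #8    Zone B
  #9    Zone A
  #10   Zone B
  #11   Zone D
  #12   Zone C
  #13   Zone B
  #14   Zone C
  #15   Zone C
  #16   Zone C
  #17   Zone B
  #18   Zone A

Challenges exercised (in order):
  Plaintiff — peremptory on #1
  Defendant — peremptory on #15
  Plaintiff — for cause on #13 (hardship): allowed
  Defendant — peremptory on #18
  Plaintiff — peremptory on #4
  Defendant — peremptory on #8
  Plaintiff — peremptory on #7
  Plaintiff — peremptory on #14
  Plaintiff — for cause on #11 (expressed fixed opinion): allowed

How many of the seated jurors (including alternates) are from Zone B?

Removed: #1, #4, #7, #8, #11, #13, #14, #15, #18.
Seated (9 incl. alternates): #2, #3, #5, #6, #9, #10, #12, #16, #17.
Of those, in Zone B: #3, #10, #17 → 3.

3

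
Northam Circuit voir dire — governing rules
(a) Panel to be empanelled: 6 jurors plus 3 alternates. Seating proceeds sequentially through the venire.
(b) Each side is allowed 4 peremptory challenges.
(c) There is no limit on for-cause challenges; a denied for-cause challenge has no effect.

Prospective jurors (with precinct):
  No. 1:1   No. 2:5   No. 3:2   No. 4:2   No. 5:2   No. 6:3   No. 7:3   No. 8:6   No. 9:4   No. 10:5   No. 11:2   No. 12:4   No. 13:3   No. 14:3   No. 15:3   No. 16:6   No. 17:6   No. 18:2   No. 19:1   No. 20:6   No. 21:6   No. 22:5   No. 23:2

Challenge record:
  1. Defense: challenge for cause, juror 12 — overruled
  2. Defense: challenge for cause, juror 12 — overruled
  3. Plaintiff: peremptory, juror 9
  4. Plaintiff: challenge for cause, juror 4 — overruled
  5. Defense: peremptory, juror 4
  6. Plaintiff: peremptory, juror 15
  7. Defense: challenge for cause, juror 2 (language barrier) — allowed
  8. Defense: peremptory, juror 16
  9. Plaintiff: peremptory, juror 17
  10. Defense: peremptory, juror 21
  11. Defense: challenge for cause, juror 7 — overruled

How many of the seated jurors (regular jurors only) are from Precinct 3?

2

Removed: #2, #4, #9, #15, #16, #17, #21.
Seated jurors 1–6: #1, #3, #5, #6, #7, #8 (alternates #10, #11, #12 not counted).
Of those, in Precinct 3: #6, #7 → 2.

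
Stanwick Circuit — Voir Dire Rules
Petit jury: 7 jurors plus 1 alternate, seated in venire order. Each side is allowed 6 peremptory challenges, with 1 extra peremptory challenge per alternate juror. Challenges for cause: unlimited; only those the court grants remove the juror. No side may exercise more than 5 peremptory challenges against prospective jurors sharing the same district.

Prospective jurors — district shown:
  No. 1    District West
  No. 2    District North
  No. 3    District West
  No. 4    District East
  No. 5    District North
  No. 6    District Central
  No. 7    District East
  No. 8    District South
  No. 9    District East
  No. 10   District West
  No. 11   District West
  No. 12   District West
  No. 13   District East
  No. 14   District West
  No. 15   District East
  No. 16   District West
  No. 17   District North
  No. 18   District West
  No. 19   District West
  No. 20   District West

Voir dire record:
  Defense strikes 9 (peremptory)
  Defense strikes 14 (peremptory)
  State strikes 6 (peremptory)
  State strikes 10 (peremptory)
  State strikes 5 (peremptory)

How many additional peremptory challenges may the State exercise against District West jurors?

4

State peremptories so far: #6, #10, #5 — 3 of 7 used, 4 left overall.
Against District West: #10 — 1 used; per-district cap 5 leaves 4.
Binding limit: min(4, 4) = 4.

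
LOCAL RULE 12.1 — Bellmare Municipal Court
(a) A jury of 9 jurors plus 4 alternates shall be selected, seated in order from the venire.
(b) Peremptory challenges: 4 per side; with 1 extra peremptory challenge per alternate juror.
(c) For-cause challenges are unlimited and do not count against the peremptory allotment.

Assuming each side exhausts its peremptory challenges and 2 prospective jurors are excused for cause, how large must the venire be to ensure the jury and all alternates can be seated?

Seats to fill: 9 + 4 alternates = 13.
Peremptories: 4 + 1×4 = 8 per side × 2 sides = 16.
For-cause removals: 2.
Minimum venire: 13 + 16 + 2 = 31.

31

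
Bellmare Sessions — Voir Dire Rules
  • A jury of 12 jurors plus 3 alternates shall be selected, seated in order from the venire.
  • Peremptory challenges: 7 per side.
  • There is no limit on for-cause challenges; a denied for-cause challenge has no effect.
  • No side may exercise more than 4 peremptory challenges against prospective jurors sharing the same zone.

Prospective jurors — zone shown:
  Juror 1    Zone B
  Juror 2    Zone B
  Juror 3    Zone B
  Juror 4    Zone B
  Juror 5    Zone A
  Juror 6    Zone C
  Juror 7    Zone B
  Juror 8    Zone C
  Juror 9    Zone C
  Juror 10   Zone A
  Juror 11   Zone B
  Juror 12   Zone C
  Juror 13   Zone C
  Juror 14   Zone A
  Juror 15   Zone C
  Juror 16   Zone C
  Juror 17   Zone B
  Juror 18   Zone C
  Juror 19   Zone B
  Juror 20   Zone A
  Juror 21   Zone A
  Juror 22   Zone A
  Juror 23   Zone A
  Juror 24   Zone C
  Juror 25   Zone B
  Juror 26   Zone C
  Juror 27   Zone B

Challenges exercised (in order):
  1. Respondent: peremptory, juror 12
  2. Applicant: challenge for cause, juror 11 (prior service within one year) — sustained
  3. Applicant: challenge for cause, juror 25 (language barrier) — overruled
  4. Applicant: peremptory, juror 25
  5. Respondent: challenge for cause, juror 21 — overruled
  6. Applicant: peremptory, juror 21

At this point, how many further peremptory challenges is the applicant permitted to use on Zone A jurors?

Applicant peremptories so far: #25, #21 — 2 of 7 used, 5 left overall.
Against Zone A: #21 — 1 used; per-zone cap 4 leaves 3.
Binding limit: min(5, 3) = 3.

3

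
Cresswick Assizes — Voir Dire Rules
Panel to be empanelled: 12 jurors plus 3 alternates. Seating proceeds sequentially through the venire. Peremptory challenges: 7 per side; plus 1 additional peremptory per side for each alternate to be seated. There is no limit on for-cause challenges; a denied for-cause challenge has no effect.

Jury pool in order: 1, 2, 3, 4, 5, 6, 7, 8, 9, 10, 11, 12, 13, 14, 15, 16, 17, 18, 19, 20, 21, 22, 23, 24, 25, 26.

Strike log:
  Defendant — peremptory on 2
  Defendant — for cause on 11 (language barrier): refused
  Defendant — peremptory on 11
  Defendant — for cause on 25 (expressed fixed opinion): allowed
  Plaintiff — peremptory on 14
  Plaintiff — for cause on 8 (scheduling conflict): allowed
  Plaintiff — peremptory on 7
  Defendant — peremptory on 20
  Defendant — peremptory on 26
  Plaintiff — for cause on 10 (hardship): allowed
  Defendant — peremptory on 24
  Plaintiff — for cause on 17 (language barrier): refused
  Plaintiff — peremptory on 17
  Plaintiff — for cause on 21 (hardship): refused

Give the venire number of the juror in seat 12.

Removed: #2, #7, #8, #10, #11, #14, #17, #20, #24, #25, #26. (#21 stays — for-cause denied.)
Seating in order: seats 1–12 → #1, #3, #4, #5, #6, #9, #12, #13, #15, #16, #18, #19; alternates → #21, #22, #23.
So seat 12 is #19.

19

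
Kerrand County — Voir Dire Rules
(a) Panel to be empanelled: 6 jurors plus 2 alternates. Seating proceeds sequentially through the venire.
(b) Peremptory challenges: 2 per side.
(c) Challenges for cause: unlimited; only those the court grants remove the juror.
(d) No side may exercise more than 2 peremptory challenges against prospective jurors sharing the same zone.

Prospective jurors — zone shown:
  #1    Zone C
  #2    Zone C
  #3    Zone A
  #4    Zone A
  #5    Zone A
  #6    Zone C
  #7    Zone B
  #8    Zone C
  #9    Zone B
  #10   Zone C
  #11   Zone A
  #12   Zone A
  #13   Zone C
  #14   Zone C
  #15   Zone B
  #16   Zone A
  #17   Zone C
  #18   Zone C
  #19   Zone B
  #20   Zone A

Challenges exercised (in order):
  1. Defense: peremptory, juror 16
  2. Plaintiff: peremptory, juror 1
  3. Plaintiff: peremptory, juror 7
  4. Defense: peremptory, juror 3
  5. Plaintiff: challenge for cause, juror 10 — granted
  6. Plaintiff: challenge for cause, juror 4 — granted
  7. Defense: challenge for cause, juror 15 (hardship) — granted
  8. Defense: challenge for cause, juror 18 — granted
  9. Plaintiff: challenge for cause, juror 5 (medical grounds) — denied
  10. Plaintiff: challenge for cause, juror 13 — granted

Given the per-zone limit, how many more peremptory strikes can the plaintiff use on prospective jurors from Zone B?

0

Plaintiff peremptories so far: #1, #7 — 2 of 2 used, 0 left overall.
Against Zone B: #7 — 1 used; per-zone cap 2 leaves 1.
Binding limit: min(0, 1) = 0.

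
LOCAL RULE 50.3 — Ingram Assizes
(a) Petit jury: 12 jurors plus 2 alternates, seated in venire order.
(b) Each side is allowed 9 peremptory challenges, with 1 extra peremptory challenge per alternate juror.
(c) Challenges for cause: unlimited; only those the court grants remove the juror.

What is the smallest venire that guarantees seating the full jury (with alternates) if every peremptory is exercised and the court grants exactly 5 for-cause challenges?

Seats to fill: 12 + 2 alternates = 14.
Peremptories: 9 + 1×2 = 11 per side × 2 sides = 22.
For-cause removals: 5.
Minimum venire: 14 + 22 + 5 = 41.

41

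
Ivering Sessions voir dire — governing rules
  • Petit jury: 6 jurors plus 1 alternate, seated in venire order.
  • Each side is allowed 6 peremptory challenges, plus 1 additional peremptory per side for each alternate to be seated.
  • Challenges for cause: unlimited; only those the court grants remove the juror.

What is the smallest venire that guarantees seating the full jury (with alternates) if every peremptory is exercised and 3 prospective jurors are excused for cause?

Seats to fill: 6 + 1 alternates = 7.
Peremptories: 6 + 1×1 = 7 per side × 2 sides = 14.
For-cause removals: 3.
Minimum venire: 7 + 14 + 3 = 24.

24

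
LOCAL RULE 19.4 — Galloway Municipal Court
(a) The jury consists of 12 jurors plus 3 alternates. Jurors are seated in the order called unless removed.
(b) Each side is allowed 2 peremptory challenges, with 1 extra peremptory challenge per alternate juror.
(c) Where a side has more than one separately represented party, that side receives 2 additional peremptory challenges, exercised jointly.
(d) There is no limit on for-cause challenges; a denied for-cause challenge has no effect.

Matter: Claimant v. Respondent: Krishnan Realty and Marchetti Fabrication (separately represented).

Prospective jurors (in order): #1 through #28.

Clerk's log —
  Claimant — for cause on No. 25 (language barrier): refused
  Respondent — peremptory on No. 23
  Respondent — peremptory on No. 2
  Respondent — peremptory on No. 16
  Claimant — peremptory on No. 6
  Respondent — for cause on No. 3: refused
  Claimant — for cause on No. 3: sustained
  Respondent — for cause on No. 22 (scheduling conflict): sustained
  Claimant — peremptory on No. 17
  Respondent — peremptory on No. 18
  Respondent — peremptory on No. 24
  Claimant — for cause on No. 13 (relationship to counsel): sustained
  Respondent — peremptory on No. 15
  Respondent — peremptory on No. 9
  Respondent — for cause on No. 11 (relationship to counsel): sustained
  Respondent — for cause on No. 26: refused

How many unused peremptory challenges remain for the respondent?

0

Respondent allotment: 2 base + 1 × 3 alternates + 2 multi-party = 7.
Respondent peremptories used: #23, #2, #16, #18, #24, #15, #9 — 7 (for-cause on #3, #22, #11, #26 don't count).
Remaining: 7 − 7 = 0.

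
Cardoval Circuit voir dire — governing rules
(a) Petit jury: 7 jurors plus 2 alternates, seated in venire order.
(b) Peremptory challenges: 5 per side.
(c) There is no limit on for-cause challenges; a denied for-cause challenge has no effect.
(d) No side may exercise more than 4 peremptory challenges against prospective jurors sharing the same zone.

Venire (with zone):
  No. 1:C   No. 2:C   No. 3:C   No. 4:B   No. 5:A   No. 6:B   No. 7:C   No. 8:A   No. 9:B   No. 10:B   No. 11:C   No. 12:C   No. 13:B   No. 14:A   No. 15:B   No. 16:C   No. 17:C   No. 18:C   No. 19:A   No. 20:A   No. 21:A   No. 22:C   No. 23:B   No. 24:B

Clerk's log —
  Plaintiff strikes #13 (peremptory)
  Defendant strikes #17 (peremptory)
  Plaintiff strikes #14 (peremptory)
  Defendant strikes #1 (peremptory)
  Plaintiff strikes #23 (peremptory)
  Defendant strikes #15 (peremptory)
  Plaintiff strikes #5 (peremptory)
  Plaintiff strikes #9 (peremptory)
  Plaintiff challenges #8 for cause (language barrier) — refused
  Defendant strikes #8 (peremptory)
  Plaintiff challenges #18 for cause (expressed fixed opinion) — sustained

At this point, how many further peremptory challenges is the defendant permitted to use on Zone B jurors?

1

Defendant peremptories so far: #17, #1, #15, #8 — 4 of 5 used, 1 left overall.
Against Zone B: #15 — 1 used; per-zone cap 4 leaves 3.
Binding limit: min(1, 3) = 1.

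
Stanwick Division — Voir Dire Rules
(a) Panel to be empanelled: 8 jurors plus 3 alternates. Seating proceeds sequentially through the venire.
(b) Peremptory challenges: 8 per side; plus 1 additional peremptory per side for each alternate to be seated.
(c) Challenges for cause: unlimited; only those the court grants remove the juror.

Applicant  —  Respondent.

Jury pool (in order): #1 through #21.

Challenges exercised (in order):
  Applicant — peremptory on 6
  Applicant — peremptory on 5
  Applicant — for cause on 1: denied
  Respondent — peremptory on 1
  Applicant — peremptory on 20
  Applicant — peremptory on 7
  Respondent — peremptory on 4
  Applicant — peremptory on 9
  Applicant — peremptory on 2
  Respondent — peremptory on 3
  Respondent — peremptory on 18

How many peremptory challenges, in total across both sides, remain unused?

Applicant allotment: 8 base + 1 × 3 alternates = 11. Respondent allotment: 8 base + 1 × 3 alternates = 11.
Applicant peremptories used: #6, #5, #20, #7, #9, #2 — 6 (the for-cause on #1 doesn't count).
Respondent peremptories used: #1, #4, #3, #18 — 4.
Remaining: (11 − 6) + (11 − 4) = 12.

12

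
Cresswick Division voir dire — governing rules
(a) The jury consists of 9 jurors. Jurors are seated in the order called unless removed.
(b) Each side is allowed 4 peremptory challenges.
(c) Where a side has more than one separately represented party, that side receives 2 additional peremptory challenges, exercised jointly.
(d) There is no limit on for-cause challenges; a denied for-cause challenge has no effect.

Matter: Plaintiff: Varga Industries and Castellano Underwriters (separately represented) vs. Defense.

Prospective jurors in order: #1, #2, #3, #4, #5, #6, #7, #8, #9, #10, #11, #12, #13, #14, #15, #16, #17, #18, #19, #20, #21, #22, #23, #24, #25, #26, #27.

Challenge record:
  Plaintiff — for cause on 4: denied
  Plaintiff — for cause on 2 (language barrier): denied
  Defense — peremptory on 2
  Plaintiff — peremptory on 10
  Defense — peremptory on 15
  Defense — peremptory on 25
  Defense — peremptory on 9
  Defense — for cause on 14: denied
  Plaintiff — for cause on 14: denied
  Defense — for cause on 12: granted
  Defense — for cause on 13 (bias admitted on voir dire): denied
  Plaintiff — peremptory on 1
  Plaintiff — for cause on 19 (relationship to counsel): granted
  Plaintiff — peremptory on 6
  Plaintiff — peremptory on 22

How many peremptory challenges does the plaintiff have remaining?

2

Plaintiff allotment: 4 base + 2 multi-party = 6.
Plaintiff peremptories used: #10, #1, #6, #22 — 4 (for-cause on #4, #2, #14, #19 don't count).
Remaining: 6 − 4 = 2.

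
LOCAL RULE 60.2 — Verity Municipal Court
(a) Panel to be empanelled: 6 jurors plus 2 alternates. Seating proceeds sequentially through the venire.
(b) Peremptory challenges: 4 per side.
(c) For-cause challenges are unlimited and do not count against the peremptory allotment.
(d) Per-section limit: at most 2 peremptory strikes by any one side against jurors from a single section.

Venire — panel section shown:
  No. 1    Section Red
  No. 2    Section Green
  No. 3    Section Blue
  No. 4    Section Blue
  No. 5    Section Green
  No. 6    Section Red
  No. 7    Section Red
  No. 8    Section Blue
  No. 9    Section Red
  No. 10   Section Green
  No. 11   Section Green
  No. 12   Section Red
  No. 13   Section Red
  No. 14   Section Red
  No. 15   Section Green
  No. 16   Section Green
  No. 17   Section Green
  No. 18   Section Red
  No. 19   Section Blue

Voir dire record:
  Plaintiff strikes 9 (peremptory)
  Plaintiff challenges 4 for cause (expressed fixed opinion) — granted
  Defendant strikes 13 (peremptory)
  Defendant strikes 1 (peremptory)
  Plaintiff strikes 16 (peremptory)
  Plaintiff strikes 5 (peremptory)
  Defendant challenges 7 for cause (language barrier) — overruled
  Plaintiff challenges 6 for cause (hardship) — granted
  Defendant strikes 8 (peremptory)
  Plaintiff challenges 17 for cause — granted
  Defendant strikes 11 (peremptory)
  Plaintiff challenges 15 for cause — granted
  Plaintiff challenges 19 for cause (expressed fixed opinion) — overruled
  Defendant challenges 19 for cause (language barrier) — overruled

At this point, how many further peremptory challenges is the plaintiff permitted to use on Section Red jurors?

Plaintiff peremptories so far: #9, #16, #5 — 3 of 4 used, 1 left overall.
Against Section Red: #9 — 1 used; per-section cap 2 leaves 1.
Binding limit: min(1, 1) = 1.

1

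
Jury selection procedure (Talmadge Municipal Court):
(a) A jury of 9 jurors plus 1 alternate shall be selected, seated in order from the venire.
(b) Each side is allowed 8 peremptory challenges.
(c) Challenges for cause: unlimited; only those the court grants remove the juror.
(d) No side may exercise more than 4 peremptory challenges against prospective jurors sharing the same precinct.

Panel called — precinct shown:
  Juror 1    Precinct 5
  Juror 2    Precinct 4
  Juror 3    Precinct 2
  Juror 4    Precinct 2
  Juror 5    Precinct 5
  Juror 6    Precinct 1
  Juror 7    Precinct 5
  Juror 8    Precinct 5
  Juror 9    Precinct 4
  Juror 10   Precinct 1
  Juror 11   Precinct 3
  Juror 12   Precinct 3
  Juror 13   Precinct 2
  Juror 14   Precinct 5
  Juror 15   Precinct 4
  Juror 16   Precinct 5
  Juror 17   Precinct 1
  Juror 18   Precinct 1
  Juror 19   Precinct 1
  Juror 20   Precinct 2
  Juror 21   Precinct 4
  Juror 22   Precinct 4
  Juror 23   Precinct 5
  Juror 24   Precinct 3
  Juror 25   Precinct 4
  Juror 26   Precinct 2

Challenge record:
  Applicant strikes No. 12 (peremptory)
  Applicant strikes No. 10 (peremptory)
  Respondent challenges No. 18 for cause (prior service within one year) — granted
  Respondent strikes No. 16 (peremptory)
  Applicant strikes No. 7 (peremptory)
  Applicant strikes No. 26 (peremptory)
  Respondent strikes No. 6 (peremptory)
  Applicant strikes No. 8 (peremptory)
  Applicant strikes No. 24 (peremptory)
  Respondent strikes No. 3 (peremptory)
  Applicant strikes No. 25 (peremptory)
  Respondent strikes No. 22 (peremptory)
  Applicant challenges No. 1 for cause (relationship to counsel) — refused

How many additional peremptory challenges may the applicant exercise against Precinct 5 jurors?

1

Applicant peremptories so far: #12, #10, #7, #26, #8, #24, #25 — 7 of 8 used, 1 left overall.
Against Precinct 5: #7, #8 — 2 used; per-precinct cap 4 leaves 2.
Binding limit: min(1, 2) = 1.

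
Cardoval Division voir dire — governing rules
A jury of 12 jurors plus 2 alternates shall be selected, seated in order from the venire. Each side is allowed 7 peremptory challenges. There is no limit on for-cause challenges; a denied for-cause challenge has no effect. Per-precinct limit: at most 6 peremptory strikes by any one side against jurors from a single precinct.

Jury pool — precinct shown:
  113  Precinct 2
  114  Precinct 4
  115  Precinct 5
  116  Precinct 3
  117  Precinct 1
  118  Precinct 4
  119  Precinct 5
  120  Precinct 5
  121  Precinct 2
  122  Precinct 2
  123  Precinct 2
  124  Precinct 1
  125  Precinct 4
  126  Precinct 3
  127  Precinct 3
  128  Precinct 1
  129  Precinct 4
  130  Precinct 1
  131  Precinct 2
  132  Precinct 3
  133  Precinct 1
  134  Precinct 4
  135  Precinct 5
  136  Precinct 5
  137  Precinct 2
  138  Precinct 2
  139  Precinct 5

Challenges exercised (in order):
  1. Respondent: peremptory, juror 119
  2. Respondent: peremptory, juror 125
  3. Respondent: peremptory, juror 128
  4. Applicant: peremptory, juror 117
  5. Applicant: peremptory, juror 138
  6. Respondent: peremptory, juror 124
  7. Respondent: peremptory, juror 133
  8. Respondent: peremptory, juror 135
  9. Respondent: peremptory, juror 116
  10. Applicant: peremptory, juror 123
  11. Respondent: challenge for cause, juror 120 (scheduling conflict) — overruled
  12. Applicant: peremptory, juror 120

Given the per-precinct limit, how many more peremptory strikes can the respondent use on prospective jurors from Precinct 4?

Respondent peremptories so far: #119, #125, #128, #124, #133, #135, #116 — 7 of 7 used, 0 left overall.
Against Precinct 4: #125 — 1 used; per-precinct cap 6 leaves 5.
Binding limit: min(0, 5) = 0.

0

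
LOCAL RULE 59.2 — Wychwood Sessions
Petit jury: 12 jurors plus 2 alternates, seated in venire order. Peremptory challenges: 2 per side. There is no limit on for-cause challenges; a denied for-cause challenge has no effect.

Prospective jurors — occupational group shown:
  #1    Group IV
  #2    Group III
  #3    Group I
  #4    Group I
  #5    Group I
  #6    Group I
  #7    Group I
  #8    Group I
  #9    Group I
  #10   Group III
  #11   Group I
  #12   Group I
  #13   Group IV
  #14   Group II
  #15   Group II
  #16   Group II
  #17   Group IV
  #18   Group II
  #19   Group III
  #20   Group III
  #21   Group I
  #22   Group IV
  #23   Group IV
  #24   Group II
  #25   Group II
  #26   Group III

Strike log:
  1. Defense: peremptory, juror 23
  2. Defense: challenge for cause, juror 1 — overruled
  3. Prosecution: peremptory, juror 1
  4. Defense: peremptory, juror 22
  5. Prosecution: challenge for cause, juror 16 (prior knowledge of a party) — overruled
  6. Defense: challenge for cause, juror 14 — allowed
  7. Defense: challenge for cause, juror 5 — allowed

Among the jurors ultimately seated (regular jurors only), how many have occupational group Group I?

8

Removed: #1, #5, #14, #22, #23.
Seated jurors 1–12: #2, #3, #4, #6, #7, #8, #9, #10, #11, #12, #13, #15 (alternates #16, #17 not counted).
Of those, in Group I: #3, #4, #6, #7, #8, #9, #11, #12 → 8.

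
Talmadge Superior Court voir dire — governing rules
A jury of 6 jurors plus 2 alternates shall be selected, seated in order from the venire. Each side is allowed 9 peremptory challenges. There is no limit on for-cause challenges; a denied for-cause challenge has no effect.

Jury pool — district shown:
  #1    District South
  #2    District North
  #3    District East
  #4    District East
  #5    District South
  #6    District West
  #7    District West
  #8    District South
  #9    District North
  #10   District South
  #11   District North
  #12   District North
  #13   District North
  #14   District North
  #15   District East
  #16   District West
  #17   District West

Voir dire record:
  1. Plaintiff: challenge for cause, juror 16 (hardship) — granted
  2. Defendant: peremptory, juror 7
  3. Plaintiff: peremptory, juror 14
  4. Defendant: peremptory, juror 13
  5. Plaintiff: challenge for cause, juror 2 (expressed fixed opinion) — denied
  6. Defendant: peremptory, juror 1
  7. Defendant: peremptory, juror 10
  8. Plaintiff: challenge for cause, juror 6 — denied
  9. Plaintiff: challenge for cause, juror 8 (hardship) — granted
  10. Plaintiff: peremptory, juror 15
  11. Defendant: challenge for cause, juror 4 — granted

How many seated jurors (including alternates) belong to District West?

2

Removed: #1, #4, #7, #8, #10, #13, #14, #15, #16.
Seated (8 incl. alternates): #2, #3, #5, #6, #9, #11, #12, #17.
Of those, in District West: #6, #17 → 2.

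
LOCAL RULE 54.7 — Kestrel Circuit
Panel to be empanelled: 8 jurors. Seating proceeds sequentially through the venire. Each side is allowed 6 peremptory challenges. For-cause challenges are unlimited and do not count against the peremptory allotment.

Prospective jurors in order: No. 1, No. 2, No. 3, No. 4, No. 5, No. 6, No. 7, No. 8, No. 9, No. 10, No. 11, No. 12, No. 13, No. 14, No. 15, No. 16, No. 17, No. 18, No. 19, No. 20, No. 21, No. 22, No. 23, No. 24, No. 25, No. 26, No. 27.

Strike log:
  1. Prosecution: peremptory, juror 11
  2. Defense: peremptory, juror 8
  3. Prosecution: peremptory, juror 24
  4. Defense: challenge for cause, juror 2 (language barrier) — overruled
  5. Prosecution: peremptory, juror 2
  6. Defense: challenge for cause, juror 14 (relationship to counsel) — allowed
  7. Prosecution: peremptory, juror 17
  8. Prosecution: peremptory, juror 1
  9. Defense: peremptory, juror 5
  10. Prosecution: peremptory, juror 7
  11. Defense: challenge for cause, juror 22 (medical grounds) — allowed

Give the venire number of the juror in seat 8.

15

Removed: #1, #2, #5, #7, #8, #11, #14, #17, #22, #24.
Seating in order: seats 1–8 → #3, #4, #6, #9, #10, #12, #13, #15.
So seat 8 is #15.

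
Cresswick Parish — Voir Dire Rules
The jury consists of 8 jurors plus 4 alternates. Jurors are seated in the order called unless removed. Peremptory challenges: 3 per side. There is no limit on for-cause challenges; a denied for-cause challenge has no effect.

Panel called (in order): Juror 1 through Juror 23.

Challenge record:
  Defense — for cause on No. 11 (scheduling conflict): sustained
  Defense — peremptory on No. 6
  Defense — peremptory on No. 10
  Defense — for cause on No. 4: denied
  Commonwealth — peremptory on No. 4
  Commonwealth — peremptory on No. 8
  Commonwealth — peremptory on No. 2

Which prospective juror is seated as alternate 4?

18

Removed: #2, #4, #6, #8, #10, #11.
Filling seats in venire order through position 12: #1, #3, #5, #7, #9, #12, #13, #14, #15, #16, #17, #18.
So alternate 4 is #18.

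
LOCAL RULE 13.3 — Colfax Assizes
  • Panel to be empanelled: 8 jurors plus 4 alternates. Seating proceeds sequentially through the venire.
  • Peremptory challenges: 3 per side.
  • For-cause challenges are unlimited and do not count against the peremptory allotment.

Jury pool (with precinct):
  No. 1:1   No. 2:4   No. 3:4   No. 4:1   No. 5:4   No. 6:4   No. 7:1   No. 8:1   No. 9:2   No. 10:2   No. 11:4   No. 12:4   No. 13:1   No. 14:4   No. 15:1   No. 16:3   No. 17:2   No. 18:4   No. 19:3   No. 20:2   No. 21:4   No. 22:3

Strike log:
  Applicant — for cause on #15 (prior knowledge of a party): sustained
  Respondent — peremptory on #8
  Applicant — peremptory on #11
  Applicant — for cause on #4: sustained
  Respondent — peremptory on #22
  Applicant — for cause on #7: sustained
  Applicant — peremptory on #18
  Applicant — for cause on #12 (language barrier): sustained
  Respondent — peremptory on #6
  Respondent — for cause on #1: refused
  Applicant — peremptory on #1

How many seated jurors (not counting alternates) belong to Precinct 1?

Removed: #1, #4, #6, #7, #8, #11, #12, #15, #18, #22.
Seated jurors 1–8: #2, #3, #5, #9, #10, #13, #14, #16 (alternates #17, #19, #20, #21 not counted).
Of those, in Precinct 1: #13 → 1.

1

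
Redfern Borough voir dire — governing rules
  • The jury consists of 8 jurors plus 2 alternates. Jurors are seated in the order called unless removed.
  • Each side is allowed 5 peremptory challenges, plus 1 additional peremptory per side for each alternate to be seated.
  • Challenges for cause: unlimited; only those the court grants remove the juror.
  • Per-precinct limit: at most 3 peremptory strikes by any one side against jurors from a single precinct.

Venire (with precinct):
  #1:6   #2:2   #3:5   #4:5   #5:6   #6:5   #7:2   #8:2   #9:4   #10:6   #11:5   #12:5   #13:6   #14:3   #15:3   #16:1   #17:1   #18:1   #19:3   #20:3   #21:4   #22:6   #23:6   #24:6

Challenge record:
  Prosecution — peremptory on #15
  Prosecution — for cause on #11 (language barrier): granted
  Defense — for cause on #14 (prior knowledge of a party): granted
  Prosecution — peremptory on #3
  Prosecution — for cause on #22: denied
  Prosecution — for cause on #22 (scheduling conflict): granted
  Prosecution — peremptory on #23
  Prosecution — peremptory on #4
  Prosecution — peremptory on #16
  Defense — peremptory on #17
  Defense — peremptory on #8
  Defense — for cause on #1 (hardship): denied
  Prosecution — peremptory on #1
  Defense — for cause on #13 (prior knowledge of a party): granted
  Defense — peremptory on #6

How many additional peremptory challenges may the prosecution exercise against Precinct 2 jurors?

1

Prosecution peremptories so far: #15, #3, #23, #4, #16, #1 — 6 of 7 used, 1 left overall.
Against Precinct 2: none yet — per-precinct cap 3 leaves 3.
Binding limit: min(1, 3) = 1.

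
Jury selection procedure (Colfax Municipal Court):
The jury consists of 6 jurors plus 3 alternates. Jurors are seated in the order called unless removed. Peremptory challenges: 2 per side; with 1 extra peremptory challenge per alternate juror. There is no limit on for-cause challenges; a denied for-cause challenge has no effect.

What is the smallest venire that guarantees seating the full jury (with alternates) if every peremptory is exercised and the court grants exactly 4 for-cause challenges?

23

Seats to fill: 6 + 3 alternates = 9.
Peremptories: 2 + 1×3 = 5 per side × 2 sides = 10.
For-cause removals: 4.
Minimum venire: 9 + 10 + 4 = 23.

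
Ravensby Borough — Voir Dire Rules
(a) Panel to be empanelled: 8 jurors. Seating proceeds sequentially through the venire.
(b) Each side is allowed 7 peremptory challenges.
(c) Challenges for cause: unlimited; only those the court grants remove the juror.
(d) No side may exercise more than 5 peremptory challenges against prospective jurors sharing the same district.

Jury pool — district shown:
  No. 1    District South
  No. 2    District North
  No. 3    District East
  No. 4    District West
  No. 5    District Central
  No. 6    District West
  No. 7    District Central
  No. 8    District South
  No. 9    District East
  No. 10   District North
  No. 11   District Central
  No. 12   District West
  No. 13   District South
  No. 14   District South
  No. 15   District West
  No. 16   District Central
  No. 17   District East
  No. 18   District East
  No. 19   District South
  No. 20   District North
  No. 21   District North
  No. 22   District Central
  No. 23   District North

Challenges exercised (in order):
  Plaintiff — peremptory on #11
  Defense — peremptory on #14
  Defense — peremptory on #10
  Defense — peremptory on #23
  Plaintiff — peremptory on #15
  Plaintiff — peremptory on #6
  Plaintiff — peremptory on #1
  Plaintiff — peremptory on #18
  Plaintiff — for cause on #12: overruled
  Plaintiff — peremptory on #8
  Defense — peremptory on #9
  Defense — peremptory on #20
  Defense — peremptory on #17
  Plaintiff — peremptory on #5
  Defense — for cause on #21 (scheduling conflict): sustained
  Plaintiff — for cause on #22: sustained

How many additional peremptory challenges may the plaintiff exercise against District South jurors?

Plaintiff peremptories so far: #11, #15, #6, #1, #18, #8, #5 — 7 of 7 used, 0 left overall.
Against District South: #1, #8 — 2 used; per-district cap 5 leaves 3.
Binding limit: min(0, 3) = 0.

0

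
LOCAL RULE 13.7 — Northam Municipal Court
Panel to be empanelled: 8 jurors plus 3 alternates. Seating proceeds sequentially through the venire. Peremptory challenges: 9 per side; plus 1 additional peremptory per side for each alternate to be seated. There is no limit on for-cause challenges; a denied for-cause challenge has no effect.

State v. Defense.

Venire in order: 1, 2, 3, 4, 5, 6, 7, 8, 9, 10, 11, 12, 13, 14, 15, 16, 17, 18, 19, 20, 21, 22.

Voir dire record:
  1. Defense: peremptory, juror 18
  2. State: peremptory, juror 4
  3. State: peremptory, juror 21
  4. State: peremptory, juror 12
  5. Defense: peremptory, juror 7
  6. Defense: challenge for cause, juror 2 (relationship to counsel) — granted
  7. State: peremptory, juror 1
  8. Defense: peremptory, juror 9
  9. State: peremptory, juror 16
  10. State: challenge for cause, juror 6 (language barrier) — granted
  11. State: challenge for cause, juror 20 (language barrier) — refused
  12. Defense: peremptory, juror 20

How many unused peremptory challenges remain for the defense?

8

Defense allotment: 9 base + 1 × 3 alternates = 12.
Defense peremptories used: #18, #7, #9, #20 — 4 (the for-cause on #2 doesn't count).
Remaining: 12 − 4 = 8.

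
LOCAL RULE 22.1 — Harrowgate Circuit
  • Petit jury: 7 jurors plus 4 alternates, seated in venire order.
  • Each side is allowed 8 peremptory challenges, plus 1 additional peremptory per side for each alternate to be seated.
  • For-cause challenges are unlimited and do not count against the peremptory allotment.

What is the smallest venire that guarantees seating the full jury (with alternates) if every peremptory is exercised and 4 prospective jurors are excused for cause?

Seats to fill: 7 + 4 alternates = 11.
Peremptories: 8 + 1×4 = 12 per side × 2 sides = 24.
For-cause removals: 4.
Minimum venire: 11 + 24 + 4 = 39.

39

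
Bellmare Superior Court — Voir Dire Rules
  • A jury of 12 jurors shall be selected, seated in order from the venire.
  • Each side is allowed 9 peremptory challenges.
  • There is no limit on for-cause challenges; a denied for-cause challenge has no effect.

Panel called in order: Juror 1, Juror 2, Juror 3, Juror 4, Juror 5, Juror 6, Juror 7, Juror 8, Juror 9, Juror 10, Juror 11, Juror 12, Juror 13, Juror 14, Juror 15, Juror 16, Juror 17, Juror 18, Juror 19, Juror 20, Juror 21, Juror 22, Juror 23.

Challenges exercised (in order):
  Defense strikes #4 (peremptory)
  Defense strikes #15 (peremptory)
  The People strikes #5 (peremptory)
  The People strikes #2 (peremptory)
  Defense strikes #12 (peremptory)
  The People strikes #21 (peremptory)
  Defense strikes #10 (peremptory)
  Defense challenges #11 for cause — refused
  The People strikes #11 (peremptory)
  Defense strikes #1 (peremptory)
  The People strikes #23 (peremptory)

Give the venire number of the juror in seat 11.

19

Removed: #1, #2, #4, #5, #10, #11, #12, #15, #21, #23.
Seating in order: seats 1–12 → #3, #6, #7, #8, #9, #13, #14, #16, #17, #18, #19, #20.
So seat 11 is #19.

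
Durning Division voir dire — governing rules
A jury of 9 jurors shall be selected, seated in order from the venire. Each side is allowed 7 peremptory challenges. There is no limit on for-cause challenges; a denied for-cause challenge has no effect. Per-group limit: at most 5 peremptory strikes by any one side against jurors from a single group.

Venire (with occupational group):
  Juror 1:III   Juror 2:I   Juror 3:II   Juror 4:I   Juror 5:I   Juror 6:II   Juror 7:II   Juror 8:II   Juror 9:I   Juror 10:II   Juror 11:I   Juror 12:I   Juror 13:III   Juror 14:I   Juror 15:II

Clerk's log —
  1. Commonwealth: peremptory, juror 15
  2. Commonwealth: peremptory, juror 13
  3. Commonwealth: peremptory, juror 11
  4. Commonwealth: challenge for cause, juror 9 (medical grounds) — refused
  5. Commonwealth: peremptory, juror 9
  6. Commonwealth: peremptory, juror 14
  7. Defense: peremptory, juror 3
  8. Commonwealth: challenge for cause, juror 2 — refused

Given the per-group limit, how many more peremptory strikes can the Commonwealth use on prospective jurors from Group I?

Commonwealth peremptories so far: #15, #13, #11, #9, #14 — 5 of 7 used, 2 left overall.
Against Group I: #11, #9, #14 — 3 used; per-group cap 5 leaves 2.
Binding limit: min(2, 2) = 2.

2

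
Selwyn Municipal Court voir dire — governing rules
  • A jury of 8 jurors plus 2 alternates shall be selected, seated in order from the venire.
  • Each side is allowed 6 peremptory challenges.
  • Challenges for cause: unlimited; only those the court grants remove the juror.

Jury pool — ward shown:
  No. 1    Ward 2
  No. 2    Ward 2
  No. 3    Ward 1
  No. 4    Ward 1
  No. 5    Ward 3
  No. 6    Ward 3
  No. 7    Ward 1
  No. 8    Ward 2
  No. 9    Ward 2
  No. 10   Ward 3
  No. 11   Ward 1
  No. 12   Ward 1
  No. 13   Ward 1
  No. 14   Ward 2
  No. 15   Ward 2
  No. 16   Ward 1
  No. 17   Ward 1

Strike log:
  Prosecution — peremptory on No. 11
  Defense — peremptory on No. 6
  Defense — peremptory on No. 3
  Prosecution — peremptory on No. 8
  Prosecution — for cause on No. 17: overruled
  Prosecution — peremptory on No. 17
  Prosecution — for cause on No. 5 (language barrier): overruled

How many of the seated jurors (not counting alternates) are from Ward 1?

Removed: #3, #6, #8, #11, #17.
Seated jurors 1–8: #1, #2, #4, #5, #7, #9, #10, #12 (alternates #13, #14 not counted).
Of those, in Ward 1: #4, #7, #12 → 3.

3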